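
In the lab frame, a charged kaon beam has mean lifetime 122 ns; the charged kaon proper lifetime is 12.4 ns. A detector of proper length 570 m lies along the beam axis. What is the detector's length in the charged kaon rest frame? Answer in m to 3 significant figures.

Time dilation ⇒ γ = Δt/τ₀ = 122/12.4 = 9.8387
Length contraction: L = L₀/γ = 570/9.8387 = 57.9 m

L ≈ 57.9 m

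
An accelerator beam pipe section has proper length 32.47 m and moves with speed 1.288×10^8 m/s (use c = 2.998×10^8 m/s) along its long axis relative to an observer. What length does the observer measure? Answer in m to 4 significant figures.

L ≈ 29.32 m

β = v/c = 1.288×10^8 / 2.998×10^8 = 0.429620
γ = 1/√(1 − 0.429620²) = 1.10741
Length contraction: L = L₀/γ = 32.47/1.10741 = 29.32 m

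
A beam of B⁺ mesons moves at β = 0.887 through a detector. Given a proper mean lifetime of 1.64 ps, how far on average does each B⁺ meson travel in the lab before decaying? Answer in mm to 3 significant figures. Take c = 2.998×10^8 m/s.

γ = 1/√(1 − 0.887²) = 2.1656
Dilated lifetime: Δt = γτ₀ = 2.1656 × 1.64 ps = 3.5516 ps
d = vΔt = 0.887c × 3.5516 ps = 2.6592×10^8 m/s × 3.5516×10^-12 s = 0.944 mm

d ≈ 0.944 mm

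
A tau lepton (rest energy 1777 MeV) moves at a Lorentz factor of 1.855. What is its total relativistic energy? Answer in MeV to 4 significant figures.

γ = 1.855 (given)
E = γm₀c² = 1.855 × 1777 MeV = 3296 MeV

E ≈ 3296 MeV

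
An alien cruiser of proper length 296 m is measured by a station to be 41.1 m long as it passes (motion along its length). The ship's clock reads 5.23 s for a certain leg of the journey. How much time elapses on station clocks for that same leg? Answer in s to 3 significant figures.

Length contraction ⇒ γ = L₀/L = 296/41.1 = 7.2019
Time dilation: Δt = γτ₀ = 7.2019 × 5.23 s = 37.7 s

Δt ≈ 37.7 s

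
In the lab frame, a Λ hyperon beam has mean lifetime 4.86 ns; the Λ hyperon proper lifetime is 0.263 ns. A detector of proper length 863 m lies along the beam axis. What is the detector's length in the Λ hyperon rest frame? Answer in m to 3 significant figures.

L ≈ 46.7 m

Time dilation ⇒ γ = Δt/τ₀ = 4.86/0.263 = 18.479
Length contraction: L = L₀/γ = 863/18.479 = 46.7 m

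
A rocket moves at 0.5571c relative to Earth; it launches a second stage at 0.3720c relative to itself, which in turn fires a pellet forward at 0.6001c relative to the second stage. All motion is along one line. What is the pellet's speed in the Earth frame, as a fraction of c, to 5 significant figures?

u ≈ 0.93697c

Compose boost 2: (0.3720 + 0.5571)/(1 + 0.3720×0.5571) = 0.92910/1.207241 = 0.7696059
Compose boost 3: (0.6001 + 0.7696059)/(1 + 0.6001×0.7696059) = 1.369706/1.461841 = 0.93697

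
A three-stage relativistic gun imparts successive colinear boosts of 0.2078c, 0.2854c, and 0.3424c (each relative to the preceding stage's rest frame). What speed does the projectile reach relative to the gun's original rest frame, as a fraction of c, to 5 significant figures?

u ≈ 0.69689c

Compose boost 2: (0.2854 + 0.2078)/(1 + 0.2854×0.2078) = 0.49320/1.059306 = 0.4655878
Compose boost 3: (0.3424 + 0.4655878)/(1 + 0.3424×0.4655878) = 0.8079878/1.159417 = 0.69689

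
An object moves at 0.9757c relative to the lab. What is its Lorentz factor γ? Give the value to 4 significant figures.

γ = 1/√(1 − β²) = 1/√(1 − 0.9757²) = 1/√(0.0480095) = 4.564

γ ≈ 4.564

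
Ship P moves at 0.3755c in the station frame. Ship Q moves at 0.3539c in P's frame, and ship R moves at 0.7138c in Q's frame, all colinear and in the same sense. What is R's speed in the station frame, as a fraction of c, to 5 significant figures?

Compose boost 2: (0.3539 + 0.3755)/(1 + 0.3539×0.3755) = 0.72940/1.132889 = 0.6438404
Compose boost 3: (0.7138 + 0.6438404)/(1 + 0.7138×0.6438404) = 1.357640/1.459573 = 0.93016

u ≈ 0.93016c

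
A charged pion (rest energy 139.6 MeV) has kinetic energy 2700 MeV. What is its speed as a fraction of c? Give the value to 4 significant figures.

γ = 1 + K/(m₀c²) = 1 + 2700/139.6 = 20.3410
β = √(1 − 1/γ²) = 0.9988

β ≈ 0.9988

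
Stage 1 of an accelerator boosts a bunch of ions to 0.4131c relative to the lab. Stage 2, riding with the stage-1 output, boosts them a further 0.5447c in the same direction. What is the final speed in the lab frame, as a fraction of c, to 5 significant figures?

Compose boost 2: (0.5447 + 0.4131)/(1 + 0.5447×0.4131) = 0.95780/1.225016 = 0.78187

u ≈ 0.78187c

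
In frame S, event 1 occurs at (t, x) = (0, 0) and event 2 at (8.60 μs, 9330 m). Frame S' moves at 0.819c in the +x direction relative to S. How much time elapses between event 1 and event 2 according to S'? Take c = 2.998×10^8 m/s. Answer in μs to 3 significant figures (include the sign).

γ = 1/√(1 − 0.819²) = 1.7428
Δt' = γ(Δt − vΔx/c²) = 1.7428 × (8.60 μs − 0.819×9330 m / (2.998×10^8 m/s))
= 1.7428 × (-16.888 μs) = -29.4 μs

Δt' ≈ -29.4 μs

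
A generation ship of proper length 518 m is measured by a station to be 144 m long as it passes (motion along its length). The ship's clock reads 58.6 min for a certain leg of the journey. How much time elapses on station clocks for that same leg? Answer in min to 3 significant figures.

Δt ≈ 211 min

Length contraction ⇒ γ = L₀/L = 518/144 = 3.5972
Time dilation: Δt = γτ₀ = 3.5972 × 58.6 min = 211 min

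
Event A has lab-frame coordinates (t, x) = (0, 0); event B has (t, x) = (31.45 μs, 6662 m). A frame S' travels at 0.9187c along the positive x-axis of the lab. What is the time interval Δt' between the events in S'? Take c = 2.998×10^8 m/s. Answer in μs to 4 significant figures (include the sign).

Δt' ≈ 27.94 μs

γ = 1/√(1 − 0.9187²) = 2.53193
Δt' = γ(Δt − vΔx/c²) = 2.53193 × (31.45 μs − 0.9187×6662 m / (2.998×10^8 m/s))
= 2.53193 × (11.0351 μs) = 27.94 μs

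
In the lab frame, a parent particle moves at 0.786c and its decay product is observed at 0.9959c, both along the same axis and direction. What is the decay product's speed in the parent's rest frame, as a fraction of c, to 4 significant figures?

u' ≈ 0.9663c

Inverse velocity addition: u' = (u − v)/(1 − uv/c²)
= (0.9959 − 0.786)/(1 − 0.9959×0.786) = 0.2099/0.217223 = 0.9663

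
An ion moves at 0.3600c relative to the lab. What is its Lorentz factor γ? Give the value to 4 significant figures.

γ = 1/√(1 − β²) = 1/√(1 − 0.3600²) = 1/√(0.870400) = 1.072

γ ≈ 1.072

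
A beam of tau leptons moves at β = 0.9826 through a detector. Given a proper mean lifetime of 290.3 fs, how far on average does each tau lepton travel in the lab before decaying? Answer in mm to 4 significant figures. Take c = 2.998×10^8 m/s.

γ = 1/√(1 − 0.9826²) = 5.38403
Dilated lifetime: Δt = γτ₀ = 5.38403 × 290.3 fs = 1562.99 fs
d = vΔt = 0.9826c × 1562.99 fs = 2.94583×10^8 m/s × 1.56299×10^-12 s = 0.4604 mm

d ≈ 0.4604 mm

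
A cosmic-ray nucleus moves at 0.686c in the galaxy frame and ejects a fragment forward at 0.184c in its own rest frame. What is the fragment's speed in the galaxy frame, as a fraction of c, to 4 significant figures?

u ≈ 0.7725c

Compose boost 2: (0.184 + 0.686)/(1 + 0.184×0.686) = 0.8700/1.12622 = 0.7725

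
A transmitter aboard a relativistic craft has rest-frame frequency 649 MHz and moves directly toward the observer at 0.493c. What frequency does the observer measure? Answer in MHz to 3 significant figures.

Relativistic Doppler: f_obs = f_src √((1+β)/(1−β))
= 649 × √(1.4930/0.50700) = 649 × 1.7160 = 1110 MHz

f_obs ≈ 1110 MHz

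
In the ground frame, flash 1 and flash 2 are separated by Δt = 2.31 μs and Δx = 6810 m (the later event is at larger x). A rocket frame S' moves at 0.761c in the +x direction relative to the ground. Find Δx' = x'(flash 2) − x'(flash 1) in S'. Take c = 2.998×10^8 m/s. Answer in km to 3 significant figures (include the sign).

γ = 1/√(1 − 0.761²) = 1.5414
Δx' = γ(Δx − vΔt) = 1.5414 × (6810 m − 0.761×(2.998×10^8 m/s)×2.31×10^-6 s)
= 1.5414 × (6283.0 m) = 9.68 km

Δx' ≈ 9.68 km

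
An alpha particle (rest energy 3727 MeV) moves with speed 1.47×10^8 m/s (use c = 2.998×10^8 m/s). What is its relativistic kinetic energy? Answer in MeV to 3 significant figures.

β = v/c = 1.47×10^8 / 2.998×10^8 = 0.49033
γ = 1/√(1 − 0.49033²) = 1.1474
K = (γ − 1)m₀c² = (1.1474 − 1) × 3727 MeV = 0.14740 × 3727 MeV = 549 MeV

K ≈ 549 MeV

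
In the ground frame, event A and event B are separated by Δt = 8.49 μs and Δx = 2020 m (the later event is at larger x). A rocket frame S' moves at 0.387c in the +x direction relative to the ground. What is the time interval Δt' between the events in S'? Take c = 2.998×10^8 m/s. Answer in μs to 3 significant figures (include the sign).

γ = 1/√(1 − 0.387²) = 1.0845
Δt' = γ(Δt − vΔx/c²) = 1.0845 × (8.49 μs − 0.387×2020 m / (2.998×10^8 m/s))
= 1.0845 × (5.8825 μs) = 6.38 μs

Δt' ≈ 6.38 μs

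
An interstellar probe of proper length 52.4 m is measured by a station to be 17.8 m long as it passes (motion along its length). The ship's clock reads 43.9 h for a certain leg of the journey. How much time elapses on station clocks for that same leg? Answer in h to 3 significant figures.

Δt ≈ 129 h

Length contraction ⇒ γ = L₀/L = 52.4/17.8 = 2.9438
Time dilation: Δt = γτ₀ = 2.9438 × 43.9 h = 129 h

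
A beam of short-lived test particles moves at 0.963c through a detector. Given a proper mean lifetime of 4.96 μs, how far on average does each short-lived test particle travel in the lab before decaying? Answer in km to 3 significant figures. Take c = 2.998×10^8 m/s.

d ≈ 5.31 km

γ = 1/√(1 − 0.963²) = 3.7106
Dilated lifetime: Δt = γτ₀ = 3.7106 × 4.96 μs = 18.404 μs
d = vΔt = 0.963c × 18.404 μs = 2.8871×10^8 m/s × 1.8404×10^-5 s = 5.31 km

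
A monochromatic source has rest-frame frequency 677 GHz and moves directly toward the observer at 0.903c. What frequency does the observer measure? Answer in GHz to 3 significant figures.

f_obs ≈ 3000 GHz

Relativistic Doppler: f_obs = f_src √((1+β)/(1−β))
= 677 × √(1.9030/0.097000) = 677 × 4.4293 = 3000 GHz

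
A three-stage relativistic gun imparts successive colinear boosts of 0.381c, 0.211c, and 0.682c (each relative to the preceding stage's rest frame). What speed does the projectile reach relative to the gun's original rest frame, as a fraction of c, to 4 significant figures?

u ≈ 0.8954c

Compose boost 2: (0.211 + 0.381)/(1 + 0.211×0.381) = 0.5920/1.08039 = 0.547950
Compose boost 3: (0.682 + 0.547950)/(1 + 0.682×0.547950) = 1.22995/1.37370 = 0.8954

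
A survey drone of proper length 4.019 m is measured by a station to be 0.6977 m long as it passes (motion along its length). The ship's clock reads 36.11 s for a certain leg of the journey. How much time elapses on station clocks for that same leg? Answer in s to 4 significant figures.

Δt ≈ 208.0 s

Length contraction ⇒ γ = L₀/L = 4.019/0.6977 = 5.76036
Time dilation: Δt = γτ₀ = 5.76036 × 36.11 s = 208.0 s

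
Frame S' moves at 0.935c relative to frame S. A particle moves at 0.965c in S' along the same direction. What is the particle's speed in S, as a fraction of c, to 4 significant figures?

Relativistic velocity addition: u = (u' + v)/(1 + u'v/c²)
= (0.965 + 0.935)/(1 + 0.965×0.935) = 1.900/1.90227 = 0.9988

u ≈ 0.9988c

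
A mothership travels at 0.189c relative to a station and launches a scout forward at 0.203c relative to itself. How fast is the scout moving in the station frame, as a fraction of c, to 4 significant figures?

Compose boost 2: (0.203 + 0.189)/(1 + 0.203×0.189) = 0.3920/1.03837 = 0.3775

u ≈ 0.3775c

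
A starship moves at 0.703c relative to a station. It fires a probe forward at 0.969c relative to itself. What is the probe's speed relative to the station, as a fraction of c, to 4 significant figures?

u ≈ 0.9945c

Relativistic velocity addition: u = (u' + v)/(1 + u'v/c²)
= (0.969 + 0.703)/(1 + 0.969×0.703) = 1.672/1.68121 = 0.9945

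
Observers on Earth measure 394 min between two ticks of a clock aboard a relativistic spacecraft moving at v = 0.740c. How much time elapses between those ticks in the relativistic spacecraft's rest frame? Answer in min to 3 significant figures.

γ = 1/√(1 − 0.740²) = 1.4868
Proper time: τ₀ = Δt/γ = 394/1.4868 = 265 min

τ₀ ≈ 265 min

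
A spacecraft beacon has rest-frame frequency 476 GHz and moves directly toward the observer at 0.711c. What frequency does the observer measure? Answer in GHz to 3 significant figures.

Relativistic Doppler: f_obs = f_src √((1+β)/(1−β))
= 476 × √(1.7110/0.28900) = 476 × 2.4332 = 1160 GHz

f_obs ≈ 1160 GHz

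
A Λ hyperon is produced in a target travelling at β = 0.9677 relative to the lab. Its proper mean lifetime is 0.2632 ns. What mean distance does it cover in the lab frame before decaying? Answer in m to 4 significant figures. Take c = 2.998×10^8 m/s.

d ≈ 0.3029 m

γ = 1/√(1 − 0.9677²) = 3.96661
Dilated lifetime: Δt = γτ₀ = 3.96661 × 0.2632 ns = 1.04401 ns
d = vΔt = 0.9677c × 1.04401 ns = 2.90116×10^8 m/s × 1.04401×10^-9 s = 0.3029 m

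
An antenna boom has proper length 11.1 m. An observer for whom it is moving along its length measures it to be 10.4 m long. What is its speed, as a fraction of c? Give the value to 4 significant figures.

β ≈ 0.3495

γ = L₀/L = 11.1/10.4 = 1.06731
β = √(1 − 1/γ²) = 0.3495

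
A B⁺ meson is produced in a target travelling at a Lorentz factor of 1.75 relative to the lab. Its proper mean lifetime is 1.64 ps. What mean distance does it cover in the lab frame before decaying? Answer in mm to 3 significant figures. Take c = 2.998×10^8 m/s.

d ≈ 0.706 mm

β = √(1 − 1/γ²) = √(1 − 1/1.75²) = 0.82065
Dilated lifetime: Δt = γτ₀ = 1.75 × 1.64 ps = 2.8700 ps
d = vΔt = 0.82065c × 2.8700 ps = 2.4603×10^8 m/s × 2.8700×10^-12 s = 0.706 mm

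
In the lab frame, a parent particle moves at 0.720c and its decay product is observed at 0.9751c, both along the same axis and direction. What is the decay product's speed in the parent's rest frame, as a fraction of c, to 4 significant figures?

Inverse velocity addition: u' = (u − v)/(1 − uv/c²)
= (0.9751 − 0.720)/(1 − 0.9751×0.720) = 0.2551/0.297928 = 0.8562

u' ≈ 0.8562c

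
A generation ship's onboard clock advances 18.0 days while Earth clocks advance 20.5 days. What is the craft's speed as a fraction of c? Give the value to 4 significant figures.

γ = Δt/τ₀ = 20.5/18.0 = 1.13889
β = √(1 − 1/γ²) = √(1 − 1/1.13889²) = 0.4786

β ≈ 0.4786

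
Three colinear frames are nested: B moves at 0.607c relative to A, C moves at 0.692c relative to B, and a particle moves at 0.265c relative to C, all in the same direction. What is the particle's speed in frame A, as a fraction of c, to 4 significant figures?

u ≈ 0.9496c

Compose boost 2: (0.692 + 0.607)/(1 + 0.692×0.607) = 1.299/1.42004 = 0.914760
Compose boost 3: (0.265 + 0.914760)/(1 + 0.265×0.914760) = 1.17976/1.24241 = 0.9496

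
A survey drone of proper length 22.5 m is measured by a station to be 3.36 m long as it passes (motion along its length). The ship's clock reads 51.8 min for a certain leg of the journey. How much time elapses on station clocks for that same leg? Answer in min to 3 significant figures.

Length contraction ⇒ γ = L₀/L = 22.5/3.36 = 6.6964
Time dilation: Δt = γτ₀ = 6.6964 × 51.8 min = 347 min

Δt ≈ 347 min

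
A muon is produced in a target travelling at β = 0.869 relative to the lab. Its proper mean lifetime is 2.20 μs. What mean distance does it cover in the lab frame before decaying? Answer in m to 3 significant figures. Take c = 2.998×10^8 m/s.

d ≈ 1160 m

γ = 1/√(1 − 0.869²) = 2.0210
Dilated lifetime: Δt = γτ₀ = 2.0210 × 2.20 μs = 4.4461 μs
d = vΔt = 0.869c × 4.4461 μs = 2.6053×10^8 m/s × 4.4461×10^-6 s = 1160 m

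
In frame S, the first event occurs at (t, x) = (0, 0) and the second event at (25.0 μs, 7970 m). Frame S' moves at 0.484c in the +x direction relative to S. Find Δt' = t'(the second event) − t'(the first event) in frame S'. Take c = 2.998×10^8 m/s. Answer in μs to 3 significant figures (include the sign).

Δt' ≈ 13.9 μs

γ = 1/√(1 − 0.484²) = 1.1428
Δt' = γ(Δt − vΔx/c²) = 1.1428 × (25.0 μs − 0.484×7970 m / (2.998×10^8 m/s))
= 1.1428 × (12.133 μs) = 13.9 μs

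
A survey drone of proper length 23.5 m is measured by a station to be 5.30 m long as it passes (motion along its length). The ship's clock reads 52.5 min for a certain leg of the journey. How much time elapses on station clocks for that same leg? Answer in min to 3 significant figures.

Length contraction ⇒ γ = L₀/L = 23.5/5.30 = 4.4340
Time dilation: Δt = γτ₀ = 4.4340 × 52.5 min = 233 min

Δt ≈ 233 min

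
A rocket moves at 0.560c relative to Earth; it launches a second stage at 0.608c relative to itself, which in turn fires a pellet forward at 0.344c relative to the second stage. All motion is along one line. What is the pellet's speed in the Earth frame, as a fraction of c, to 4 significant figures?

u ≈ 0.9351c

Compose boost 2: (0.608 + 0.560)/(1 + 0.608×0.560) = 1.168/1.34048 = 0.871330
Compose boost 3: (0.344 + 0.871330)/(1 + 0.344×0.871330) = 1.21533/1.29974 = 0.9351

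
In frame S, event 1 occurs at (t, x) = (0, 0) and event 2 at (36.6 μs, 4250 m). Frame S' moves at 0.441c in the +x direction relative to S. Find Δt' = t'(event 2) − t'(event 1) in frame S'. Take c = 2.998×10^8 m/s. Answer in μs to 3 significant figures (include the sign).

Δt' ≈ 33.8 μs

γ = 1/√(1 − 0.441²) = 1.1142
Δt' = γ(Δt − vΔx/c²) = 1.1142 × (36.6 μs − 0.441×4250 m / (2.998×10^8 m/s))
= 1.1142 × (30.348 μs) = 33.8 μs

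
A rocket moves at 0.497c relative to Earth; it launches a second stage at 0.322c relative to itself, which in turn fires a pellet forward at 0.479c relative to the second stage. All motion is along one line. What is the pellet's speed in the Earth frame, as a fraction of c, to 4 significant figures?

u ≈ 0.8855c

Compose boost 2: (0.322 + 0.497)/(1 + 0.322×0.497) = 0.8190/1.16003 = 0.706014
Compose boost 3: (0.479 + 0.706014)/(1 + 0.479×0.706014) = 1.18501/1.33818 = 0.8855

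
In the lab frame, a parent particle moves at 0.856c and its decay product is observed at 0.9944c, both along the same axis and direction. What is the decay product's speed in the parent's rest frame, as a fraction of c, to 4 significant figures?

u' ≈ 0.9301c

Inverse velocity addition: u' = (u − v)/(1 − uv/c²)
= (0.9944 − 0.856)/(1 − 0.9944×0.856) = 0.1384/0.148794 = 0.9301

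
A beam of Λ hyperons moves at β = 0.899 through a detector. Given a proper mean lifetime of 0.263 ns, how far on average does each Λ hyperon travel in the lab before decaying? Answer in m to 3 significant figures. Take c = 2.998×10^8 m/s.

d ≈ 0.162 m

γ = 1/√(1 − 0.899²) = 2.2834
Dilated lifetime: Δt = γτ₀ = 2.2834 × 0.263 ns = 0.60053 ns
d = vΔt = 0.899c × 0.60053 ns = 2.6952×10^8 m/s × 6.0053×10^-10 s = 0.162 m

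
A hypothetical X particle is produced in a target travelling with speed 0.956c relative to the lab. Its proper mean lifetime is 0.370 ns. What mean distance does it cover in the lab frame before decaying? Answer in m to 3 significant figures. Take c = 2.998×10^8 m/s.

γ = 1/√(1 − 0.956²) = 3.4087
Dilated lifetime: Δt = γτ₀ = 3.4087 × 0.370 ns = 1.2612 ns
d = vΔt = 0.956c × 1.2612 ns = 2.8661×10^8 m/s × 1.2612×10^-9 s = 0.361 m

d ≈ 0.361 m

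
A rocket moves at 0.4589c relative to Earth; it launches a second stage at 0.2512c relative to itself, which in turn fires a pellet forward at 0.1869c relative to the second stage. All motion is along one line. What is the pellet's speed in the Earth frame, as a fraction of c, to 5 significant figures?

u ≈ 0.73602c

Compose boost 2: (0.2512 + 0.4589)/(1 + 0.2512×0.4589) = 0.71010/1.115276 = 0.6367036
Compose boost 3: (0.1869 + 0.6367036)/(1 + 0.1869×0.6367036) = 0.8236036/1.119000 = 0.73602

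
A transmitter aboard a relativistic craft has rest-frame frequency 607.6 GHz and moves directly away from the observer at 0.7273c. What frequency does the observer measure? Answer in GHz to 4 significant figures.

Relativistic Doppler: f_obs = f_src √((1−β)/(1+β))
= 607.6 × √(0.272700/1.72730) = 607.6 × 0.397337 = 241.4 GHz

f_obs ≈ 241.4 GHz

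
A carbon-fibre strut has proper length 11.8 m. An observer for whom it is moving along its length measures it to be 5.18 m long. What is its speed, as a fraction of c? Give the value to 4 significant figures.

γ = L₀/L = 11.8/5.18 = 2.27799
β = √(1 − 1/γ²) = 0.8985

β ≈ 0.8985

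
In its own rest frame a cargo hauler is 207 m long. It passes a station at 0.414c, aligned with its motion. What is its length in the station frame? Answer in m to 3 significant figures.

γ = 1/√(1 − 0.414²) = 1.0986
Length contraction: L = L₀/γ = 207/1.0986 = 188 m

L ≈ 188 m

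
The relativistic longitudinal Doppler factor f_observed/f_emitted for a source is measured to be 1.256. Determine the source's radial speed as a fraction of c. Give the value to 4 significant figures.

β ≈ 0.2241

f_obs/f_src = √((1+β)/(1−β)) = 1.256  ⇒  (1+β)/(1−β) = 1.57754
β = |1 − D²|/(1 + D²) = |1 − 1.57754|/(1 + 1.57754) = 0.2241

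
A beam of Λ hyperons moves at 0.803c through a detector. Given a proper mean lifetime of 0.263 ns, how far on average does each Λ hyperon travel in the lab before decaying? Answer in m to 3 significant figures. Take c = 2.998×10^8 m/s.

d ≈ 0.106 m

γ = 1/√(1 − 0.803²) = 1.6779
Dilated lifetime: Δt = γτ₀ = 1.6779 × 0.263 ns = 0.44129 ns
d = vΔt = 0.803c × 0.44129 ns = 2.4074×10^8 m/s × 4.4129×10^-10 s = 0.106 m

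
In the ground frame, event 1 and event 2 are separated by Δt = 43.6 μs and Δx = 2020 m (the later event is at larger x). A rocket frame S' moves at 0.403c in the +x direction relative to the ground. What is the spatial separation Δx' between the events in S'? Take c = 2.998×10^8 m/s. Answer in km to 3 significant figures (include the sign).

Δx' ≈ -3.55 km

γ = 1/√(1 − 0.403²) = 1.0927
Δx' = γ(Δx − vΔt) = 1.0927 × (2020 m − 0.403×(2.998×10^8 m/s)×43.6×10^-6 s)
= 1.0927 × (-3247.7 m) = -3.55 km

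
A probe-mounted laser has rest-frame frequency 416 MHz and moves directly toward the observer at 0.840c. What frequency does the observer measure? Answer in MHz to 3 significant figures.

Relativistic Doppler: f_obs = f_src √((1+β)/(1−β))
= 416 × √(1.8400/0.16000) = 416 × 3.3912 = 1410 MHz

f_obs ≈ 1410 MHz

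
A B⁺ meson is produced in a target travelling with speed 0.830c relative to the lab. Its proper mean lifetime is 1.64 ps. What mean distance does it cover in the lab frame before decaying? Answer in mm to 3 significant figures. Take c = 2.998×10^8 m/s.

d ≈ 0.732 mm

γ = 1/√(1 − 0.830²) = 1.7929
Dilated lifetime: Δt = γτ₀ = 1.7929 × 1.64 ps = 2.9403 ps
d = vΔt = 0.830c × 2.9403 ps = 2.4883×10^8 m/s × 2.9403×10^-12 s = 0.732 mm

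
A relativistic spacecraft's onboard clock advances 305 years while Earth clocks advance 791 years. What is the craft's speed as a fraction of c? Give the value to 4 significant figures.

γ = Δt/τ₀ = 791/305 = 2.59344
β = √(1 − 1/γ²) = √(1 − 1/2.59344²) = 0.9227

β ≈ 0.9227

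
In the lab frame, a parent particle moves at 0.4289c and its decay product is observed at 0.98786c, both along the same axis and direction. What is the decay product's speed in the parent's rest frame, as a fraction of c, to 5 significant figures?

Inverse velocity addition: u' = (u − v)/(1 − uv/c²)
= (0.98786 − 0.4289)/(1 − 0.98786×0.4289) = 0.55896/0.5763068 = 0.96990

u' ≈ 0.96990c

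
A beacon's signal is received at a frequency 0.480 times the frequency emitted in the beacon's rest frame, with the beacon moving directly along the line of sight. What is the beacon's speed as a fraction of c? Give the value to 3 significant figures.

f_obs/f_src = √((1−β)/(1+β)) = 0.480  ⇒  (1−β)/(1+β) = 0.23040
β = |1 − D²|/(1 + D²) = |1 − 0.23040|/(1 + 0.23040) = 0.625

β ≈ 0.625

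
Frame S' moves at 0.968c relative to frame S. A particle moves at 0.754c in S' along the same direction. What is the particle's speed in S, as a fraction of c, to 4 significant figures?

u ≈ 0.9954c

Relativistic velocity addition: u = (u' + v)/(1 + u'v/c²)
= (0.754 + 0.968)/(1 + 0.754×0.968) = 1.722/1.72987 = 0.9954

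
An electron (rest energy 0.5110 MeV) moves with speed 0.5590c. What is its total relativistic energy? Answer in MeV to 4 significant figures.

γ = 1/√(1 − 0.5590²) = 1.20603
E = γm₀c² = 1.20603 × 0.5110 MeV = 0.6163 MeV

E ≈ 0.6163 MeV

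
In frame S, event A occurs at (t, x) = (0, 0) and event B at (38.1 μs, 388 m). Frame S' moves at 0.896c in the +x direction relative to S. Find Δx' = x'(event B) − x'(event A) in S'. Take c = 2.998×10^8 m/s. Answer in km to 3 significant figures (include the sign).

Δx' ≈ -22.2 km

γ = 1/√(1 − 0.896²) = 2.2520
Δx' = γ(Δx − vΔt) = 2.2520 × (388 m − 0.896×(2.998×10^8 m/s)×38.1×10^-6 s)
= 2.2520 × (-9846.5 m) = -22.2 km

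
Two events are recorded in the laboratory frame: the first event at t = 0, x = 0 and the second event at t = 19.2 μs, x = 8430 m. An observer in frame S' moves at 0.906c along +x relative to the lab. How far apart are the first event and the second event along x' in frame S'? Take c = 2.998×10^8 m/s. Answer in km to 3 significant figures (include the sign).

γ = 1/√(1 − 0.906²) = 2.3625
Δx' = γ(Δx − vΔt) = 2.3625 × (8430 m − 0.906×(2.998×10^8 m/s)×19.2×10^-6 s)
= 2.3625 × (3214.9 m) = 7.60 km

Δx' ≈ 7.60 km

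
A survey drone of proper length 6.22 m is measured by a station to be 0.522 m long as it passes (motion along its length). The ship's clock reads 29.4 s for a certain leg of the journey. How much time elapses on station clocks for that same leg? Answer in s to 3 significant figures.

Δt ≈ 350 s

Length contraction ⇒ γ = L₀/L = 6.22/0.522 = 11.916
Time dilation: Δt = γτ₀ = 11.916 × 29.4 s = 350 s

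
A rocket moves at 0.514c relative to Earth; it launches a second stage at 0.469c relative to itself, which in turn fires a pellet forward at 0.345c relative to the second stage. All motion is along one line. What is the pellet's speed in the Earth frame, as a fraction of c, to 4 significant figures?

u ≈ 0.8930c

Compose boost 2: (0.469 + 0.514)/(1 + 0.469×0.514) = 0.9830/1.24107 = 0.792061
Compose boost 3: (0.345 + 0.792061)/(1 + 0.345×0.792061) = 1.13706/1.27326 = 0.8930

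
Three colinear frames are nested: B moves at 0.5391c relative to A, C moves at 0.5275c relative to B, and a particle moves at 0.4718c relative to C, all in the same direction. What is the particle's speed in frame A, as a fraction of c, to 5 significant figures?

u ≈ 0.93565c

Compose boost 2: (0.5275 + 0.5391)/(1 + 0.5275×0.5391) = 1.0666/1.284375 = 0.8304427
Compose boost 3: (0.4718 + 0.8304427)/(1 + 0.4718×0.8304427) = 1.302243/1.391803 = 0.93565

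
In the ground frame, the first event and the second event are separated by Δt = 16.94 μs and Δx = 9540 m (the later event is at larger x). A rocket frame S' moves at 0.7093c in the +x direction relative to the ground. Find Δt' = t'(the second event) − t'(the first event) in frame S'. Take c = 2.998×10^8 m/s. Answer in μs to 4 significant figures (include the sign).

Δt' ≈ -7.988 μs

γ = 1/√(1 − 0.7093²) = 1.41863
Δt' = γ(Δt − vΔx/c²) = 1.41863 × (16.94 μs − 0.7093×9540 m / (2.998×10^8 m/s))
= 1.41863 × (-5.63079 μs) = -7.988 μs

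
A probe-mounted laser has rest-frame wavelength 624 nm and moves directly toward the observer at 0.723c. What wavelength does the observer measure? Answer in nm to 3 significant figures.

Relativistic Doppler: λ_obs = λ_src √((1−β)/(1+β))
= 624 × √(0.27700/1.7230) = 624 × 0.40096 = 250 nm

λ_obs ≈ 250 nm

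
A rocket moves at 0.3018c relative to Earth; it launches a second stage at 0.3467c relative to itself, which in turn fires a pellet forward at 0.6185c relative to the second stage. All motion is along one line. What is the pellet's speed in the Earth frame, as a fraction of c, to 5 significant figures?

Compose boost 2: (0.3467 + 0.3018)/(1 + 0.3467×0.3018) = 0.64850/1.104634 = 0.5870722
Compose boost 3: (0.6185 + 0.5870722)/(1 + 0.6185×0.5870722) = 1.205572/1.363104 = 0.88443

u ≈ 0.88443c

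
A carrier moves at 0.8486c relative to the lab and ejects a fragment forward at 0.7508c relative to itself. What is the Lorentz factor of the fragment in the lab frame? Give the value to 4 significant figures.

u_lab = (0.7508 + 0.8486)/(1 + 0.7508×0.8486) = 1.5994/1.637129 = 0.9769542
γ = 1/√(1 − 0.9769542²) = 4.685

γ ≈ 4.685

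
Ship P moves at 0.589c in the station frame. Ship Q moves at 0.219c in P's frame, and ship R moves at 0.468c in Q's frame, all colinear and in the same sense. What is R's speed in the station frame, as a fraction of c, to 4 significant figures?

u ≈ 0.8867c

Compose boost 2: (0.219 + 0.589)/(1 + 0.219×0.589) = 0.8080/1.12899 = 0.715683
Compose boost 3: (0.468 + 0.715683)/(1 + 0.468×0.715683) = 1.18368/1.33494 = 0.8867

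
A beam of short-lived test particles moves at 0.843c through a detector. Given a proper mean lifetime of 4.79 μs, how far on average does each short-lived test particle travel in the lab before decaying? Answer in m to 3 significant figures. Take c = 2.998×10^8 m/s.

γ = 1/√(1 − 0.843²) = 1.8590
Dilated lifetime: Δt = γτ₀ = 1.8590 × 4.79 μs = 8.9048 μs
d = vΔt = 0.843c × 8.9048 μs = 2.5273×10^8 m/s × 8.9048×10^-6 s = 2250 m

d ≈ 2250 m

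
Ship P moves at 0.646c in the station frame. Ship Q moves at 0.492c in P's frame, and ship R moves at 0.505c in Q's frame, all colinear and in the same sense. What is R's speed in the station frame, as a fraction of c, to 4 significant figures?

u ≈ 0.9530c

Compose boost 2: (0.492 + 0.646)/(1 + 0.492×0.646) = 1.138/1.31783 = 0.863540
Compose boost 3: (0.505 + 0.863540)/(1 + 0.505×0.863540) = 1.36854/1.43609 = 0.9530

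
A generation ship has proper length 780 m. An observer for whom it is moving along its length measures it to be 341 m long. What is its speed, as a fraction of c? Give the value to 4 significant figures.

β ≈ 0.8994

γ = L₀/L = 780/341 = 2.28739
β = √(1 − 1/γ²) = 0.8994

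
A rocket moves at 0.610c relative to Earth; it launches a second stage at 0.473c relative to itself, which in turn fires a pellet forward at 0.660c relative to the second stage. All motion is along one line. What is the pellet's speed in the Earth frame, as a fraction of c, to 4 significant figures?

u ≈ 0.9651c

Compose boost 2: (0.473 + 0.610)/(1 + 0.473×0.610) = 1.083/1.28853 = 0.840493
Compose boost 3: (0.660 + 0.840493)/(1 + 0.660×0.840493) = 1.50049/1.55473 = 0.9651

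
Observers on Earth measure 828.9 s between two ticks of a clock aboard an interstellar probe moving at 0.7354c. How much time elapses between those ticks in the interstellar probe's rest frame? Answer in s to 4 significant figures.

τ₀ ≈ 561.7 s

γ = 1/√(1 − 0.7354²) = 1.47572
Proper time: τ₀ = Δt/γ = 828.9/1.47572 = 561.7 s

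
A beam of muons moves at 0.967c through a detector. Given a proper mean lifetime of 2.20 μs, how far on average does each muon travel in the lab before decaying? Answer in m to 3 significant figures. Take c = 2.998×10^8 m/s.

γ = 1/√(1 − 0.967²) = 3.9250
Dilated lifetime: Δt = γτ₀ = 3.9250 × 2.20 μs = 8.6350 μs
d = vΔt = 0.967c × 8.6350 μs = 2.8991×10^8 m/s × 8.6350×10^-6 s = 2500 m

d ≈ 2500 m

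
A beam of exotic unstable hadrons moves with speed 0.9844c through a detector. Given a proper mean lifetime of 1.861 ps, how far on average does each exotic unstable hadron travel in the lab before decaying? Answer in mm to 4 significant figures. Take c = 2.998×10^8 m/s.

d ≈ 3.122 mm

γ = 1/√(1 − 0.9844²) = 5.68359
Dilated lifetime: Δt = γτ₀ = 5.68359 × 1.861 ps = 10.5772 ps
d = vΔt = 0.9844c × 10.5772 ps = 2.95123×10^8 m/s × 1.05772×10^-11 s = 3.122 mm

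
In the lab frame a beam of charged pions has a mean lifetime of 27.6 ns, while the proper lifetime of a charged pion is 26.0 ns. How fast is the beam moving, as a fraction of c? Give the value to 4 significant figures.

γ = Δt/τ₀ = 27.6/26.0 = 1.06154
β = √(1 − 1/γ²) = √(1 − 1/1.06154²) = 0.3355

β ≈ 0.3355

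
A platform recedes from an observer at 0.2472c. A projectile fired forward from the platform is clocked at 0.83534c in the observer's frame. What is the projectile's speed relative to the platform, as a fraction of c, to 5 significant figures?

u' ≈ 0.74119c

Inverse velocity addition: u' = (u − v)/(1 − uv/c²)
= (0.83534 − 0.2472)/(1 − 0.83534×0.2472) = 0.58814/0.7935040 = 0.74119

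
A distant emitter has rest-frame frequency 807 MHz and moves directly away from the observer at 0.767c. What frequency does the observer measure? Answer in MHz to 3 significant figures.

Relativistic Doppler: f_obs = f_src √((1−β)/(1+β))
= 807 × √(0.23300/1.7670) = 807 × 0.36313 = 293 MHz

f_obs ≈ 293 MHz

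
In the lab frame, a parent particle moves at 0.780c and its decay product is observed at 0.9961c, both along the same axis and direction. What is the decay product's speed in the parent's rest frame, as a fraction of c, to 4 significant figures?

Inverse velocity addition: u' = (u − v)/(1 − uv/c²)
= (0.9961 − 0.780)/(1 − 0.9961×0.780) = 0.2161/0.223042 = 0.9689

u' ≈ 0.9689c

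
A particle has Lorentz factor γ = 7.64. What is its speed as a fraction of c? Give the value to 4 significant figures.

β ≈ 0.9914

β = √(1 − 1/γ²) = √(1 − 1/7.64²) = √(0.982868) = 0.9914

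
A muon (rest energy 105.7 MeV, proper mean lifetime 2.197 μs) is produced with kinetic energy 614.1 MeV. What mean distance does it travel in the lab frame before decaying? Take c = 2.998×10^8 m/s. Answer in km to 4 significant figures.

d ≈ 4.437 km

γ = 1 + K/(m₀c²) = 1 + 614.1/105.7 = 6.80984
β = √(1 − 1/γ²) = 0.989159
Dilated lifetime: γτ₀ = 6.80984 × 2.197 μs = 14.9612 μs
d = βc·γτ₀ = 0.989159 × (2.998×10^8 m/s) × 1.49612×10^-5 s = 4.437 km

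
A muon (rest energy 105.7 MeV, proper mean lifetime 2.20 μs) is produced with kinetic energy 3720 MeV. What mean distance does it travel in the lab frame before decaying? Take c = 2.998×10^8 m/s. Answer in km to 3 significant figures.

γ = 1 + K/(m₀c²) = 1 + 3720/105.7 = 36.194
β = √(1 − 1/γ²) = 0.99962
Dilated lifetime: γτ₀ = 36.194 × 2.20 μs = 79.627 μs
d = βc·γτ₀ = 0.99962 × (2.998×10^8 m/s) × 7.9627×10^-5 s = 23.9 km

d ≈ 23.9 km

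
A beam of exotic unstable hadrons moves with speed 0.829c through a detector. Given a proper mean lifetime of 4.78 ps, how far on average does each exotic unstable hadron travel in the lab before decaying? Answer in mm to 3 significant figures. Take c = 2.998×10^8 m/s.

d ≈ 2.12 mm

γ = 1/√(1 − 0.829²) = 1.7881
Dilated lifetime: Δt = γτ₀ = 1.7881 × 4.78 ps = 8.5472 ps
d = vΔt = 0.829c × 8.5472 ps = 2.4853×10^8 m/s × 8.5472×10^-12 s = 2.12 mm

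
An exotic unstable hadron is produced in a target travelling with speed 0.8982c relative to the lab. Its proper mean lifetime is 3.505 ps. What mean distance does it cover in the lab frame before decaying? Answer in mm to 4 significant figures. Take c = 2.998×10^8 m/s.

γ = 1/√(1 − 0.8982²) = 2.27486
Dilated lifetime: Δt = γτ₀ = 2.27486 × 3.505 ps = 7.97339 ps
d = vΔt = 0.8982c × 7.97339 ps = 2.69280×10^8 m/s × 7.97339×10^-12 s = 2.147 mm

d ≈ 2.147 mm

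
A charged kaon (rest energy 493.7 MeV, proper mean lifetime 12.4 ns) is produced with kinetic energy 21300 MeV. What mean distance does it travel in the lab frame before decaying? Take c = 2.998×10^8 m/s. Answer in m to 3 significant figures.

d ≈ 164 m

γ = 1 + K/(m₀c²) = 1 + 21300/493.7 = 44.144
β = √(1 − 1/γ²) = 0.99974
Dilated lifetime: γτ₀ = 44.144 × 12.4 ns = 547.38 ns
d = βc·γτ₀ = 0.99974 × (2.998×10^8 m/s) × 5.4738×10^-7 s = 164 m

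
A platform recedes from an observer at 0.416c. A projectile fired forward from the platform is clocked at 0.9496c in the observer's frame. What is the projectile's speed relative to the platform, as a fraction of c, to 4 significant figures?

Inverse velocity addition: u' = (u − v)/(1 − uv/c²)
= (0.9496 − 0.416)/(1 − 0.9496×0.416) = 0.5336/0.604966 = 0.8820

u' ≈ 0.8820c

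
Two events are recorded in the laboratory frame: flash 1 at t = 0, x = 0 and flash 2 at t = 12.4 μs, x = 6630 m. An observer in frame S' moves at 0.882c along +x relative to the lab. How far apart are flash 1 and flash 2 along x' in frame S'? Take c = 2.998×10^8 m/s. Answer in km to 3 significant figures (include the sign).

Δx' ≈ 7.11 km

γ = 1/√(1 − 0.882²) = 2.1220
Δx' = γ(Δx − vΔt) = 2.1220 × (6630 m − 0.882×(2.998×10^8 m/s)×12.4×10^-6 s)
= 2.1220 × (3351.1 m) = 7.11 km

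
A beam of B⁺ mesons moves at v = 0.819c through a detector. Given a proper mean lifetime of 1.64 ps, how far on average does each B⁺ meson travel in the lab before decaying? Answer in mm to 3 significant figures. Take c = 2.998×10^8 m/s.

γ = 1/√(1 − 0.819²) = 1.7428
Dilated lifetime: Δt = γτ₀ = 1.7428 × 1.64 ps = 2.8582 ps
d = vΔt = 0.819c × 2.8582 ps = 2.4554×10^8 m/s × 2.8582×10^-12 s = 0.702 mm

d ≈ 0.702 mm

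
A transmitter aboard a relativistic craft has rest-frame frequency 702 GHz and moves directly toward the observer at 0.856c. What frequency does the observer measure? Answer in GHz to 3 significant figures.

f_obs ≈ 2520 GHz

Relativistic Doppler: f_obs = f_src √((1+β)/(1−β))
= 702 × √(1.8560/0.14400) = 702 × 3.5901 = 2520 GHz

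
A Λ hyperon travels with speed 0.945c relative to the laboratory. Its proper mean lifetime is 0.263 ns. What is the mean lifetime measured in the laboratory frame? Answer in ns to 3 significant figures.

γ = 1/√(1 − 0.945²) = 3.0574
Time dilation: Δt = γτ₀ = 3.0574 × 0.263 ns = 0.804 ns

Δt ≈ 0.804 ns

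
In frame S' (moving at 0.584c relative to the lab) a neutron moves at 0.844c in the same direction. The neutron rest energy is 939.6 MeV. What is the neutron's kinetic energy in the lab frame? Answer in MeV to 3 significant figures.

K ≈ 2280 MeV

u_lab = (0.844 + 0.584)/(1 + 0.844×0.584) = 0.956530
γ = 1/√(1 − 0.956530²) = 3.4290
K = (γ − 1)m₀c² = (3.4290 − 1) × 939.6 = 2.4290 × 939.6 = 2280 MeV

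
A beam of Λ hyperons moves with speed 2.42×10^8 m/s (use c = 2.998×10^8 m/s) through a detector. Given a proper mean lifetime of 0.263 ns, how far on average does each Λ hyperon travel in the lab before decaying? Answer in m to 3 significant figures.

d ≈ 0.108 m

β = v/c = 2.42×10^8 / 2.998×10^8 = 0.80720
γ = 1/√(1 − 0.80720²) = 1.6941
Dilated lifetime: Δt = γτ₀ = 1.6941 × 0.263 ns = 0.44556 ns
d = vΔt = 0.80720c × 0.44556 ns = 2.4200×10^8 m/s × 4.4556×10^-10 s = 0.108 m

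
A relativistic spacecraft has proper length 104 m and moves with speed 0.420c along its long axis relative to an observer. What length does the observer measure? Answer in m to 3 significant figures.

L ≈ 94.4 m

γ = 1/√(1 − 0.420²) = 1.1019
Length contraction: L = L₀/γ = 104/1.1019 = 94.4 m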